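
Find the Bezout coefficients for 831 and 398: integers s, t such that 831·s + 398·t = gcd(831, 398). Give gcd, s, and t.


Euclidean algorithm on (831, 398) — divide until remainder is 0:
  831 = 2 · 398 + 35
  398 = 11 · 35 + 13
  35 = 2 · 13 + 9
  13 = 1 · 9 + 4
  9 = 2 · 4 + 1
  4 = 4 · 1 + 0
gcd(831, 398) = 1.
Track Bezout coefficients alongside the remainders: start with r₀ = 831 = a·1 + b·0 (s = 1, t = 0) and r₁ = 398 = a·0 + b·1 (s = 0, t = 1); each new remainder r_{k+1} = r_{k-1} − q_k·r_k inherits s_{k+1} = s_{k-1} − q_k·s_k, t_{k+1} = t_{k-1} − q_k·t_k, so r_k = a·s_k + b·t_k at every step:
  q = 2: r = 35, s = 1 − 2·0 = 1, t = 0 − 2·1 = -2  (check: 831·1 + 398·(-2) = 35)
  q = 11: r = 13, s = 0 − 11·1 = -11, t = 1 − 11·(-2) = 23  (check: 831·(-11) + 398·23 = 13)
  q = 2: r = 9, s = 1 − 2·(-11) = 23, t = -2 − 2·23 = -48  (check: 831·23 + 398·(-48) = 9)
  q = 1: r = 4, s = -11 − 1·23 = -34, t = 23 − 1·(-48) = 71  (check: 831·(-34) + 398·71 = 4)
  q = 2: r = 1, s = 23 − 2·(-34) = 91, t = -48 − 2·71 = -190  (check: 831·91 + 398·(-190) = 1)
The row with r = 1 (the gcd) gives the Bezout coefficients s = 91, t = -190.
Result: 831 · (91) + 398 · (-190) = 1.

gcd(831, 398) = 1; s = 91, t = -190 (check: 831·91 + 398·(-190) = 1).


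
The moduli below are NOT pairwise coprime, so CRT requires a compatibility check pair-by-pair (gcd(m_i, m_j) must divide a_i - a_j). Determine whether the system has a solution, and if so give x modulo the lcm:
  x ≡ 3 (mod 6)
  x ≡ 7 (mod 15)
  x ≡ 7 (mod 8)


Moduli 6, 15, 8 are not pairwise coprime, so CRT works modulo lcm(m_i) when all pairwise compatibility conditions hold.
Pairwise compatibility: gcd(m_i, m_j) must divide a_i - a_j for every pair.
Merge one congruence at a time:
  Start: x ≡ 3 (mod 6).
  Combine with x ≡ 7 (mod 15): gcd(6, 15) = 3, and 7 - 3 = 4 is NOT divisible by 3.
    ⇒ system is inconsistent (no integer solution).

No solution (the system is inconsistent).


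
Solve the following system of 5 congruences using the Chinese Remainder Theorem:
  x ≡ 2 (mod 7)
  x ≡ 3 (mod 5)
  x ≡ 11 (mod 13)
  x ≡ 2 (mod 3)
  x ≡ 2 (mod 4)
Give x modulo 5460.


Product of moduli M = 7 · 5 · 13 · 3 · 4 = 5460.
Merge one congruence at a time:
  Start: x ≡ 2 (mod 7).
  Combine with x ≡ 3 (mod 5); new modulus lcm = 35.
    Write x = 2 + 7·t and substitute into x ≡ 3 (mod 5): 7·t ≡ 3 − 2 = 1 (mod 5).
    Reduce coefficients mod 5: 2·t ≡ 1 (mod 5).
    The inverse of 2 mod 5 is 3 (since 2·3 = 6 = 1·5 + 1), so t ≡ 3·1 = 3 ≡ 3 (mod 5).
    Then x = 2 + 7·3 = 23, valid modulo lcm(7, 5) = 35: x ≡ 23 (mod 35).
  Combine with x ≡ 11 (mod 13); new modulus lcm = 455.
    Write x = 23 + 35·t and substitute into x ≡ 11 (mod 13): 35·t ≡ 11 − 23 = -12 (mod 13).
    Reduce coefficients mod 13: 9·t ≡ 1 (mod 13).
    The inverse of 9 mod 13 is 3 (since 9·3 = 27 = 2·13 + 1), so t ≡ 3·1 = 3 ≡ 3 (mod 13).
    Then x = 23 + 35·3 = 128, valid modulo lcm(35, 13) = 455: x ≡ 128 (mod 455).
  Combine with x ≡ 2 (mod 3); new modulus lcm = 1365.
    Write x = 128 + 455·t and substitute into x ≡ 2 (mod 3): 455·t ≡ 2 − 128 = -126 (mod 3).
    Reduce coefficients mod 3: 2·t ≡ 0 (mod 3).
    The inverse of 2 mod 3 is 2 (since 2·2 = 4 = 1·3 + 1), so t ≡ 2·0 = 0 ≡ 0 (mod 3).
    Then x = 128 + 455·0 = 128, valid modulo lcm(455, 3) = 1365: x ≡ 128 (mod 1365).
  Combine with x ≡ 2 (mod 4); new modulus lcm = 5460.
    Write x = 128 + 1365·t and substitute into x ≡ 2 (mod 4): 1365·t ≡ 2 − 128 = -126 (mod 4).
    Reduce coefficients mod 4: 1·t ≡ 2 (mod 4).
    So t ≡ 2 (mod 4).
    Then x = 128 + 1365·2 = 2858, valid modulo lcm(1365, 4) = 5460: x ≡ 2858 (mod 5460).
Verify against each original: 2858 mod 7 = 2, 2858 mod 5 = 3, 2858 mod 13 = 11, 2858 mod 3 = 2, 2858 mod 4 = 2.

x ≡ 2858 (mod 5460).


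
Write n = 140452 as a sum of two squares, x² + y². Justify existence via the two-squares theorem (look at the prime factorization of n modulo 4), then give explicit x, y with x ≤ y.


Step 1: Factor n = 140452 = 2^2 · 13 · 37 · 73.
Step 2: Check the mod-4 condition on each prime factor: 2 = 2 (special); 13 ≡ 1 (mod 4), exponent 1; 37 ≡ 1 (mod 4), exponent 1; 73 ≡ 1 (mod 4), exponent 1.
All primes ≡ 3 (mod 4) appear to even exponent (or don't appear), so by the two-squares theorem n IS expressible as a sum of two squares.
Step 3: Build a representation. Group n = k² · m with k = 2 and m = 13 · 37 · 73 = 35113 (a product of primes ≡ 1 (mod 4)); a representation of m scales to one of n via (k·x)² + (k·y)² = k²(x² + y²). Each prime p ≡ 1 (mod 4) is itself a sum of two squares; find a² by testing p − a² for a perfect square:
  13: 13 − 1² = 12, 13 − 2² = 9 = 3² ⇒ 13 = 2² + 3².
  37: 37 − 1² = 36 = 6² ⇒ 37 = 1² + 6².
  73: 73 − 1² = 72, 73 − 2² = 69, 73 − 3² = 64 = 8² ⇒ 73 = 3² + 8².
  Combine using the Brahmagupta–Fibonacci identity (a² + b²)(c² + d²) = (ac − bd)² + (ad + bc)² = (ac + bd)² + (ad − bc)²:
  13 · 37 = 481: from (2² + 3²)(1² + 6²), take (2·1 − 3·6, 2·6 + 3·1) = (2 − 18, 12 + 3) = (-16, 15); dropping signs (only squares matter) gives (16, 15); check 16² + 15² = 256 + 225 = 481 ✓.
  481 · 73 = 35113: from (16² + 15²)(3² + 8²), take (16·3 − 15·8, 16·8 + 15·3) = (48 − 120, 128 + 45) = (-72, 173); dropping signs (only squares matter) gives (72, 173); check 72² + 173² = 5184 + 29929 = 35113 ✓.
  Scale by k = 2: (2·72, 2·173) = (144, 346).
Step 4: Order so x ≤ y and verify: 144² + 346² = 20736 + 119716 = 140452 = n. ✓

n = 140452 = 144² + 346² (one valid representation with x ≤ y).


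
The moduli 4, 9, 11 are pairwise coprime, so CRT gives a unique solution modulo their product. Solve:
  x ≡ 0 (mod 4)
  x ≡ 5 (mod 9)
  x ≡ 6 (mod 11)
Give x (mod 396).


Moduli 4, 9, 11 are pairwise coprime; by CRT there is a unique solution modulo M = 4 · 9 · 11 = 396.
Solve pairwise, accumulating the modulus:
  Start with x ≡ 0 (mod 4).
  Combine with x ≡ 5 (mod 9): since gcd(4, 9) = 1, we get a unique residue mod 36.
    Write x = 0 + 4·t and substitute into x ≡ 5 (mod 9): 4·t ≡ 5 − 0 = 5 (mod 9).
    The inverse of 4 mod 9 is 7 (since 4·7 = 28 = 3·9 + 1), so t ≡ 7·5 = 35 ≡ 8 (mod 9).
    Then x = 0 + 4·8 = 32, valid modulo lcm(4, 9) = 36: x ≡ 32 (mod 36).
  Combine with x ≡ 6 (mod 11): since gcd(36, 11) = 1, we get a unique residue mod 396.
    Write x = 32 + 36·t and substitute into x ≡ 6 (mod 11): 36·t ≡ 6 − 32 = -26 (mod 11).
    Reduce coefficients mod 11: 3·t ≡ 7 (mod 11).
    The inverse of 3 mod 11 is 4 (since 3·4 = 12 = 1·11 + 1), so t ≡ 4·7 = 28 ≡ 6 (mod 11).
    Then x = 32 + 36·6 = 248, valid modulo lcm(36, 11) = 396: x ≡ 248 (mod 396).
Verify: 248 mod 4 = 0 ✓, 248 mod 9 = 5 ✓, 248 mod 11 = 6 ✓.

x ≡ 248 (mod 396).


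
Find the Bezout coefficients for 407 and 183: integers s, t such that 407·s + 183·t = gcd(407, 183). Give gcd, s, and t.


Euclidean algorithm on (407, 183) — divide until remainder is 0:
  407 = 2 · 183 + 41
  183 = 4 · 41 + 19
  41 = 2 · 19 + 3
  19 = 6 · 3 + 1
  3 = 3 · 1 + 0
gcd(407, 183) = 1.
Track Bezout coefficients alongside the remainders: start with r₀ = 407 = a·1 + b·0 (s = 1, t = 0) and r₁ = 183 = a·0 + b·1 (s = 0, t = 1); each new remainder r_{k+1} = r_{k-1} − q_k·r_k inherits s_{k+1} = s_{k-1} − q_k·s_k, t_{k+1} = t_{k-1} − q_k·t_k, so r_k = a·s_k + b·t_k at every step:
  q = 2: r = 41, s = 1 − 2·0 = 1, t = 0 − 2·1 = -2  (check: 407·1 + 183·(-2) = 41)
  q = 4: r = 19, s = 0 − 4·1 = -4, t = 1 − 4·(-2) = 9  (check: 407·(-4) + 183·9 = 19)
  q = 2: r = 3, s = 1 − 2·(-4) = 9, t = -2 − 2·9 = -20  (check: 407·9 + 183·(-20) = 3)
  q = 6: r = 1, s = -4 − 6·9 = -58, t = 9 − 6·(-20) = 129  (check: 407·(-58) + 183·129 = 1)
The row with r = 1 (the gcd) gives the Bezout coefficients s = -58, t = 129.
Result: 407 · (-58) + 183 · (129) = 1.

gcd(407, 183) = 1; s = -58, t = 129 (check: 407·(-58) + 183·129 = 1).


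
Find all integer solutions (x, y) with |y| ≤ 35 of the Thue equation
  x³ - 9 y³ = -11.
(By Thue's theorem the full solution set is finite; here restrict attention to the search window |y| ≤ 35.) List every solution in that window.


The equation is x³ - 9y³ = -11. For fixed y, x³ = 9·y³ − 11, so a solution requires the RHS to be a perfect cube.
Strategy: iterate y from -35 to 35, compute RHS = 9·y³ − 11, and check whether it is a (positive or negative) perfect cube.
Check small values of y:
  y = 0: RHS = -11 is not a perfect cube.
  y = 1: RHS = -2 is not a perfect cube.
  y = -1: RHS = -20 is not a perfect cube.
  y = 2: RHS = 61 is not a perfect cube.
  y = -2: RHS = -83 is not a perfect cube.
  y = 3: RHS = 232 is not a perfect cube.
  y = -3: RHS = -254 is not a perfect cube.
Continuing the search up to |y| = 35 finds no solutions either.
No (x, y) in the scanned range satisfies the equation.

No integer solutions with |y| ≤ 35.


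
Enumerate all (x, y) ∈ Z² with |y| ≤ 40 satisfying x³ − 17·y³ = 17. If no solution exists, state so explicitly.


The equation is x³ - 17y³ = 17. For fixed y, x³ = 17·y³ + 17, so a solution requires the RHS to be a perfect cube.
Strategy: iterate y from -40 to 40, compute RHS = 17·y³ + 17, and check whether it is a (positive or negative) perfect cube.
Check small values of y:
  y = 0: RHS = 17 is not a perfect cube.
  y = 1: RHS = 34 is not a perfect cube.
  y = -1: RHS = 0 = (0)³ ⇒ x = 0 works.
  y = 2: RHS = 153 is not a perfect cube.
  y = -2: RHS = -119 is not a perfect cube.
  y = 3: RHS = 476 is not a perfect cube.
  y = -3: RHS = -442 is not a perfect cube.
Continuing the search up to |y| = 40 finds no further solutions beyond those listed.
Collected solutions: (0, -1).

Solutions (with |y| ≤ 40): (0, -1).


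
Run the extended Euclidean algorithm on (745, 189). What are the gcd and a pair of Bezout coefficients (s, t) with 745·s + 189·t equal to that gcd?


Euclidean algorithm on (745, 189) — divide until remainder is 0:
  745 = 3 · 189 + 178
  189 = 1 · 178 + 11
  178 = 16 · 11 + 2
  11 = 5 · 2 + 1
  2 = 2 · 1 + 0
gcd(745, 189) = 1.
Track Bezout coefficients alongside the remainders: start with r₀ = 745 = a·1 + b·0 (s = 1, t = 0) and r₁ = 189 = a·0 + b·1 (s = 0, t = 1); each new remainder r_{k+1} = r_{k-1} − q_k·r_k inherits s_{k+1} = s_{k-1} − q_k·s_k, t_{k+1} = t_{k-1} − q_k·t_k, so r_k = a·s_k + b·t_k at every step:
  q = 3: r = 178, s = 1 − 3·0 = 1, t = 0 − 3·1 = -3  (check: 745·1 + 189·(-3) = 178)
  q = 1: r = 11, s = 0 − 1·1 = -1, t = 1 − 1·(-3) = 4  (check: 745·(-1) + 189·4 = 11)
  q = 16: r = 2, s = 1 − 16·(-1) = 17, t = -3 − 16·4 = -67  (check: 745·17 + 189·(-67) = 2)
  q = 5: r = 1, s = -1 − 5·17 = -86, t = 4 − 5·(-67) = 339  (check: 745·(-86) + 189·339 = 1)
The row with r = 1 (the gcd) gives the Bezout coefficients s = -86, t = 339.
Result: 745 · (-86) + 189 · (339) = 1.

gcd(745, 189) = 1; s = -86, t = 339 (check: 745·(-86) + 189·339 = 1).


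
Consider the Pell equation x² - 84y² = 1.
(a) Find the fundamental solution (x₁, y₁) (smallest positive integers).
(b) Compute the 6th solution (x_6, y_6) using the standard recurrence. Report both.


Step 1: Find the fundamental solution (x₁, y₁) of x² - 84y² = 1.
  Expand √84 as a continued fraction. a₀ = ⌊√84⌋ = 9; iterate m_{k+1} = d_k·a_k − m_k, d_{k+1} = (84 − m_{k+1}²)/d_k, a_{k+1} = ⌊(a₀ + m_{k+1})/d_{k+1}⌋ (starting m₀ = 0, d₀ = 1), with convergents p_k = a_k·p_{k-1} + p_{k-2}, q_k = a_k·q_{k-1} + q_{k-2} (p₋₁ = 1, q₋₁ = 0):
  k = 0: a₀ = 9; p₀/q₀ = 9/1; p₀² − 84·q₀² = 81 − 84 = -3.
  k = 1: m = 9, d = 3, a = ⌊(9 + 9)/3⌋ = 6; p/q = (6·9 + 1)/(6·1 + 0) = 55/6; p² − 84·q² = 3025 − 3024 = 1.
  The first convergent with p² − 84·q² = 1 gives the fundamental solution (x₁, y₁) = (55, 6).
Step 2: Apply the recurrence (x_{n+1}, y_{n+1}) = (x₁x_n + 84y₁y_n, x₁y_n + y₁x_n) repeatedly.
  From (x_1, y_1) = (55, 6): x_2 = 55·55 + 84·6·6 = 6049; y_2 = 55·6 + 6·55 = 660.
  From (x_2, y_2) = (6049, 660): x_3 = 55·6049 + 84·6·660 = 665335; y_3 = 55·660 + 6·6049 = 72594.
  From (x_3, y_3) = (665335, 72594): x_4 = 55·665335 + 84·6·72594 = 73180801; y_4 = 55·72594 + 6·665335 = 7984680.
  From (x_4, y_4) = (73180801, 7984680): x_5 = 55·73180801 + 84·6·7984680 = 8049222775; y_5 = 55·7984680 + 6·73180801 = 878242206.
  From (x_5, y_5) = (8049222775, 878242206): x_6 = 55·8049222775 + 84·6·878242206 = 885341324449; y_6 = 55·878242206 + 6·8049222775 = 96598657980.
Step 3: Verify x_6² - 84·y_6² = 783829260777109485153601 - 783829260777109485153600 = 1 (should be 1). ✓

(x_1, y_1) = (55, 6); (x_6, y_6) = (885341324449, 96598657980).


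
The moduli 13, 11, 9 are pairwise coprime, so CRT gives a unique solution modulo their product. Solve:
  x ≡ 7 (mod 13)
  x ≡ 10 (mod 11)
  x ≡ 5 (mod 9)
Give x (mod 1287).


Moduli 13, 11, 9 are pairwise coprime; by CRT there is a unique solution modulo M = 13 · 11 · 9 = 1287.
Solve pairwise, accumulating the modulus:
  Start with x ≡ 7 (mod 13).
  Combine with x ≡ 10 (mod 11): since gcd(13, 11) = 1, we get a unique residue mod 143.
    Write x = 7 + 13·t and substitute into x ≡ 10 (mod 11): 13·t ≡ 10 − 7 = 3 (mod 11).
    Reduce coefficients mod 11: 2·t ≡ 3 (mod 11).
    The inverse of 2 mod 11 is 6 (since 2·6 = 12 = 1·11 + 1), so t ≡ 6·3 = 18 ≡ 7 (mod 11).
    Then x = 7 + 13·7 = 98, valid modulo lcm(13, 11) = 143: x ≡ 98 (mod 143).
  Combine with x ≡ 5 (mod 9): since gcd(143, 9) = 1, we get a unique residue mod 1287.
    Write x = 98 + 143·t and substitute into x ≡ 5 (mod 9): 143·t ≡ 5 − 98 = -93 (mod 9).
    Reduce coefficients mod 9: 8·t ≡ 6 (mod 9).
    The inverse of 8 mod 9 is 8 (since 8·8 = 64 = 7·9 + 1), so t ≡ 8·6 = 48 ≡ 3 (mod 9).
    Then x = 98 + 143·3 = 527, valid modulo lcm(143, 9) = 1287: x ≡ 527 (mod 1287).
Verify: 527 mod 13 = 7 ✓, 527 mod 11 = 10 ✓, 527 mod 9 = 5 ✓.

x ≡ 527 (mod 1287).


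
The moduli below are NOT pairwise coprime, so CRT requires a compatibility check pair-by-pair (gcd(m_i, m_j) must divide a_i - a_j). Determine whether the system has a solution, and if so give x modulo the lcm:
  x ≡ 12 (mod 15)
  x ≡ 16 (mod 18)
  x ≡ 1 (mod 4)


Moduli 15, 18, 4 are not pairwise coprime, so CRT works modulo lcm(m_i) when all pairwise compatibility conditions hold.
Pairwise compatibility: gcd(m_i, m_j) must divide a_i - a_j for every pair.
Merge one congruence at a time:
  Start: x ≡ 12 (mod 15).
  Combine with x ≡ 16 (mod 18): gcd(15, 18) = 3, and 16 - 12 = 4 is NOT divisible by 3.
    ⇒ system is inconsistent (no integer solution).

No solution (the system is inconsistent).


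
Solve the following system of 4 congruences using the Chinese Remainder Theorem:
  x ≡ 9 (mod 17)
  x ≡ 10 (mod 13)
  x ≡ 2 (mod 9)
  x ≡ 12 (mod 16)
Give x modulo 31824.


Product of moduli M = 17 · 13 · 9 · 16 = 31824.
Merge one congruence at a time:
  Start: x ≡ 9 (mod 17).
  Combine with x ≡ 10 (mod 13); new modulus lcm = 221.
    Write x = 9 + 17·t and substitute into x ≡ 10 (mod 13): 17·t ≡ 10 − 9 = 1 (mod 13).
    Reduce coefficients mod 13: 4·t ≡ 1 (mod 13).
    The inverse of 4 mod 13 is 10 (since 4·10 = 40 = 3·13 + 1), so t ≡ 10·1 = 10 ≡ 10 (mod 13).
    Then x = 9 + 17·10 = 179, valid modulo lcm(17, 13) = 221: x ≡ 179 (mod 221).
  Combine with x ≡ 2 (mod 9); new modulus lcm = 1989.
    Write x = 179 + 221·t and substitute into x ≡ 2 (mod 9): 221·t ≡ 2 − 179 = -177 (mod 9).
    Reduce coefficients mod 9: 5·t ≡ 3 (mod 9).
    The inverse of 5 mod 9 is 2 (since 5·2 = 10 = 1·9 + 1), so t ≡ 2·3 = 6 ≡ 6 (mod 9).
    Then x = 179 + 221·6 = 1505, valid modulo lcm(221, 9) = 1989: x ≡ 1505 (mod 1989).
  Combine with x ≡ 12 (mod 16); new modulus lcm = 31824.
    Write x = 1505 + 1989·t and substitute into x ≡ 12 (mod 16): 1989·t ≡ 12 − 1505 = -1493 (mod 16).
    Reduce coefficients mod 16: 5·t ≡ 11 (mod 16).
    The inverse of 5 mod 16 is 13 (since 5·13 = 65 = 4·16 + 1), so t ≡ 13·11 = 143 ≡ 15 (mod 16).
    Then x = 1505 + 1989·15 = 31340, valid modulo lcm(1989, 16) = 31824: x ≡ 31340 (mod 31824).
Verify against each original: 31340 mod 17 = 9, 31340 mod 13 = 10, 31340 mod 9 = 2, 31340 mod 16 = 12.

x ≡ 31340 (mod 31824).


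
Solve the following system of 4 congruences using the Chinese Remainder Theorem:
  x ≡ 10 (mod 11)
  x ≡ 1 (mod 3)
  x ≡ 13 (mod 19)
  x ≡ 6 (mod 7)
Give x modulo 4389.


Product of moduli M = 11 · 3 · 19 · 7 = 4389.
Merge one congruence at a time:
  Start: x ≡ 10 (mod 11).
  Combine with x ≡ 1 (mod 3); new modulus lcm = 33.
    Write x = 10 + 11·t and substitute into x ≡ 1 (mod 3): 11·t ≡ 1 − 10 = -9 (mod 3).
    Reduce coefficients mod 3: 2·t ≡ 0 (mod 3).
    The inverse of 2 mod 3 is 2 (since 2·2 = 4 = 1·3 + 1), so t ≡ 2·0 = 0 ≡ 0 (mod 3).
    Then x = 10 + 11·0 = 10, valid modulo lcm(11, 3) = 33: x ≡ 10 (mod 33).
  Combine with x ≡ 13 (mod 19); new modulus lcm = 627.
    Write x = 10 + 33·t and substitute into x ≡ 13 (mod 19): 33·t ≡ 13 − 10 = 3 (mod 19).
    Reduce coefficients mod 19: 14·t ≡ 3 (mod 19).
    The inverse of 14 mod 19 is 15 (since 14·15 = 210 = 11·19 + 1), so t ≡ 15·3 = 45 ≡ 7 (mod 19).
    Then x = 10 + 33·7 = 241, valid modulo lcm(33, 19) = 627: x ≡ 241 (mod 627).
  Combine with x ≡ 6 (mod 7); new modulus lcm = 4389.
    Write x = 241 + 627·t and substitute into x ≡ 6 (mod 7): 627·t ≡ 6 − 241 = -235 (mod 7).
    Reduce coefficients mod 7: 4·t ≡ 3 (mod 7).
    The inverse of 4 mod 7 is 2 (since 4·2 = 8 = 1·7 + 1), so t ≡ 2·3 = 6 ≡ 6 (mod 7).
    Then x = 241 + 627·6 = 4003, valid modulo lcm(627, 7) = 4389: x ≡ 4003 (mod 4389).
Verify against each original: 4003 mod 11 = 10, 4003 mod 3 = 1, 4003 mod 19 = 13, 4003 mod 7 = 6.

x ≡ 4003 (mod 4389).


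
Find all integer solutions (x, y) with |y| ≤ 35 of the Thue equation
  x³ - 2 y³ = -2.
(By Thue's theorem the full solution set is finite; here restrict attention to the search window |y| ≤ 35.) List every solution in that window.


The equation is x³ - 2y³ = -2. For fixed y, x³ = 2·y³ − 2, so a solution requires the RHS to be a perfect cube.
Strategy: iterate y from -35 to 35, compute RHS = 2·y³ − 2, and check whether it is a (positive or negative) perfect cube.
Check small values of y:
  y = 0: RHS = -2 is not a perfect cube.
  y = 1: RHS = 0 = (0)³ ⇒ x = 0 works.
  y = -1: RHS = -4 is not a perfect cube.
  y = 2: RHS = 14 is not a perfect cube.
  y = -2: RHS = -18 is not a perfect cube.
  y = 3: RHS = 52 is not a perfect cube.
  y = -3: RHS = -56 is not a perfect cube.
Continuing the search up to |y| = 35 finds no further solutions beyond those listed.
Collected solutions: (0, 1).

Solutions (with |y| ≤ 35): (0, 1).


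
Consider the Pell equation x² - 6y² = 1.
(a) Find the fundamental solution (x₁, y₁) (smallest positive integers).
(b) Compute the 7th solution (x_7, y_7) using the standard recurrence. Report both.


Step 1: Find the fundamental solution (x₁, y₁) of x² - 6y² = 1.
  Expand √6 as a continued fraction. a₀ = ⌊√6⌋ = 2; iterate m_{k+1} = d_k·a_k − m_k, d_{k+1} = (6 − m_{k+1}²)/d_k, a_{k+1} = ⌊(a₀ + m_{k+1})/d_{k+1}⌋ (starting m₀ = 0, d₀ = 1), with convergents p_k = a_k·p_{k-1} + p_{k-2}, q_k = a_k·q_{k-1} + q_{k-2} (p₋₁ = 1, q₋₁ = 0):
  k = 0: a₀ = 2; p₀/q₀ = 2/1; p₀² − 6·q₀² = 4 − 6 = -2.
  k = 1: m = 2, d = 2, a = ⌊(2 + 2)/2⌋ = 2; p/q = (2·2 + 1)/(2·1 + 0) = 5/2; p² − 6·q² = 25 − 24 = 1.
  The first convergent with p² − 6·q² = 1 gives the fundamental solution (x₁, y₁) = (5, 2).
Step 2: Apply the recurrence (x_{n+1}, y_{n+1}) = (x₁x_n + 6y₁y_n, x₁y_n + y₁x_n) repeatedly.
  From (x_1, y_1) = (5, 2): x_2 = 5·5 + 6·2·2 = 49; y_2 = 5·2 + 2·5 = 20.
  From (x_2, y_2) = (49, 20): x_3 = 5·49 + 6·2·20 = 485; y_3 = 5·20 + 2·49 = 198.
  From (x_3, y_3) = (485, 198): x_4 = 5·485 + 6·2·198 = 4801; y_4 = 5·198 + 2·485 = 1960.
  From (x_4, y_4) = (4801, 1960): x_5 = 5·4801 + 6·2·1960 = 47525; y_5 = 5·1960 + 2·4801 = 19402.
  From (x_5, y_5) = (47525, 19402): x_6 = 5·47525 + 6·2·19402 = 470449; y_6 = 5·19402 + 2·47525 = 192060.
  From (x_6, y_6) = (470449, 192060): x_7 = 5·470449 + 6·2·192060 = 4656965; y_7 = 5·192060 + 2·470449 = 1901198.
Step 3: Verify x_7² - 6·y_7² = 21687323011225 - 21687323011224 = 1 (should be 1). ✓

(x_1, y_1) = (5, 2); (x_7, y_7) = (4656965, 1901198).


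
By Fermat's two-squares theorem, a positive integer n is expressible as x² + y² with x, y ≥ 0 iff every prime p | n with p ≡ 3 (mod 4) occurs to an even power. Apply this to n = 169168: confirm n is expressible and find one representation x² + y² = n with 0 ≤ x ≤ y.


Step 1: Factor n = 169168 = 2^4 · 97 · 109.
Step 2: Check the mod-4 condition on each prime factor: 2 = 2 (special); 97 ≡ 1 (mod 4), exponent 1; 109 ≡ 1 (mod 4), exponent 1.
All primes ≡ 3 (mod 4) appear to even exponent (or don't appear), so by the two-squares theorem n IS expressible as a sum of two squares.
Step 3: Build a representation. Group n = k² · m with k = 4 and m = 97 · 109 = 10573 (a product of primes ≡ 1 (mod 4)); a representation of m scales to one of n via (k·x)² + (k·y)² = k²(x² + y²). Each prime p ≡ 1 (mod 4) is itself a sum of two squares; find a² by testing p − a² for a perfect square:
  97: 97 − 1² = 96, 97 − 2² = 93, 97 − 3² = 88, 97 − 4² = 81 = 9² ⇒ 97 = 4² + 9².
  109: 109 − 1² = 108, 109 − 2² = 105, 109 − 3² = 100 = 10² ⇒ 109 = 3² + 10².
  Combine using the Brahmagupta–Fibonacci identity (a² + b²)(c² + d²) = (ac − bd)² + (ad + bc)² = (ac + bd)² + (ad − bc)²:
  97 · 109 = 10573: from (4² + 9²)(3² + 10²), take (4·3 − 9·10, 4·10 + 9·3) = (12 − 90, 40 + 27) = (-78, 67); dropping signs (only squares matter) gives (78, 67); check 78² + 67² = 6084 + 4489 = 10573 ✓.
  Scale by k = 4: (4·78, 4·67) = (312, 268).
Step 4: Order so x ≤ y and verify: 268² + 312² = 71824 + 97344 = 169168 = n. ✓

n = 169168 = 268² + 312² (one valid representation with x ≤ y).


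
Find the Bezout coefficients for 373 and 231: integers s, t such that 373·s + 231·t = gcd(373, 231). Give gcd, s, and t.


Euclidean algorithm on (373, 231) — divide until remainder is 0:
  373 = 1 · 231 + 142
  231 = 1 · 142 + 89
  142 = 1 · 89 + 53
  89 = 1 · 53 + 36
  53 = 1 · 36 + 17
  36 = 2 · 17 + 2
  17 = 8 · 2 + 1
  2 = 2 · 1 + 0
gcd(373, 231) = 1.
Track Bezout coefficients alongside the remainders: start with r₀ = 373 = a·1 + b·0 (s = 1, t = 0) and r₁ = 231 = a·0 + b·1 (s = 0, t = 1); each new remainder r_{k+1} = r_{k-1} − q_k·r_k inherits s_{k+1} = s_{k-1} − q_k·s_k, t_{k+1} = t_{k-1} − q_k·t_k, so r_k = a·s_k + b·t_k at every step:
  q = 1: r = 142, s = 1 − 1·0 = 1, t = 0 − 1·1 = -1  (check: 373·1 + 231·(-1) = 142)
  q = 1: r = 89, s = 0 − 1·1 = -1, t = 1 − 1·(-1) = 2  (check: 373·(-1) + 231·2 = 89)
  q = 1: r = 53, s = 1 − 1·(-1) = 2, t = -1 − 1·2 = -3  (check: 373·2 + 231·(-3) = 53)
  q = 1: r = 36, s = -1 − 1·2 = -3, t = 2 − 1·(-3) = 5  (check: 373·(-3) + 231·5 = 36)
  q = 1: r = 17, s = 2 − 1·(-3) = 5, t = -3 − 1·5 = -8  (check: 373·5 + 231·(-8) = 17)
  q = 2: r = 2, s = -3 − 2·5 = -13, t = 5 − 2·(-8) = 21  (check: 373·(-13) + 231·21 = 2)
  q = 8: r = 1, s = 5 − 8·(-13) = 109, t = -8 − 8·21 = -176  (check: 373·109 + 231·(-176) = 1)
The row with r = 1 (the gcd) gives the Bezout coefficients s = 109, t = -176.
Result: 373 · (109) + 231 · (-176) = 1.

gcd(373, 231) = 1; s = 109, t = -176 (check: 373·109 + 231·(-176) = 1).


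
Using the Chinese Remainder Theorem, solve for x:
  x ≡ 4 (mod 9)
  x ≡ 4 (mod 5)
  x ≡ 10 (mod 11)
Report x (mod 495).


Moduli 9, 5, 11 are pairwise coprime; by CRT there is a unique solution modulo M = 9 · 5 · 11 = 495.
Solve pairwise, accumulating the modulus:
  Start with x ≡ 4 (mod 9).
  Combine with x ≡ 4 (mod 5): since gcd(9, 5) = 1, we get a unique residue mod 45.
    Write x = 4 + 9·t and substitute into x ≡ 4 (mod 5): 9·t ≡ 4 − 4 = 0 (mod 5).
    Reduce coefficients mod 5: 4·t ≡ 0 (mod 5).
    The inverse of 4 mod 5 is 4 (since 4·4 = 16 = 3·5 + 1), so t ≡ 4·0 = 0 ≡ 0 (mod 5).
    Then x = 4 + 9·0 = 4, valid modulo lcm(9, 5) = 45: x ≡ 4 (mod 45).
  Combine with x ≡ 10 (mod 11): since gcd(45, 11) = 1, we get a unique residue mod 495.
    Write x = 4 + 45·t and substitute into x ≡ 10 (mod 11): 45·t ≡ 10 − 4 = 6 (mod 11).
    Reduce coefficients mod 11: 1·t ≡ 6 (mod 11).
    So t ≡ 6 (mod 11).
    Then x = 4 + 45·6 = 274, valid modulo lcm(45, 11) = 495: x ≡ 274 (mod 495).
Verify: 274 mod 9 = 4 ✓, 274 mod 5 = 4 ✓, 274 mod 11 = 10 ✓.

x ≡ 274 (mod 495).


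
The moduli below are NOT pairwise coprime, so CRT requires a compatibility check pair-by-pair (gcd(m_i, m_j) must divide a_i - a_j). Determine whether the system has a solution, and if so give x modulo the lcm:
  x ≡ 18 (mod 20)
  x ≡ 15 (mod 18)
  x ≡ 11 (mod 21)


Moduli 20, 18, 21 are not pairwise coprime, so CRT works modulo lcm(m_i) when all pairwise compatibility conditions hold.
Pairwise compatibility: gcd(m_i, m_j) must divide a_i - a_j for every pair.
Merge one congruence at a time:
  Start: x ≡ 18 (mod 20).
  Combine with x ≡ 15 (mod 18): gcd(20, 18) = 2, and 15 - 18 = -3 is NOT divisible by 2.
    ⇒ system is inconsistent (no integer solution).

No solution (the system is inconsistent).


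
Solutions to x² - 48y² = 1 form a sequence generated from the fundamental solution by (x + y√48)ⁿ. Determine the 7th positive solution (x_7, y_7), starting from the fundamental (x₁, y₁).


Step 1: Find the fundamental solution (x₁, y₁) of x² - 48y² = 1.
  Expand √48 as a continued fraction. a₀ = ⌊√48⌋ = 6; iterate m_{k+1} = d_k·a_k − m_k, d_{k+1} = (48 − m_{k+1}²)/d_k, a_{k+1} = ⌊(a₀ + m_{k+1})/d_{k+1}⌋ (starting m₀ = 0, d₀ = 1), with convergents p_k = a_k·p_{k-1} + p_{k-2}, q_k = a_k·q_{k-1} + q_{k-2} (p₋₁ = 1, q₋₁ = 0):
  k = 0: a₀ = 6; p₀/q₀ = 6/1; p₀² − 48·q₀² = 36 − 48 = -12.
  k = 1: m = 6, d = 12, a = ⌊(6 + 6)/12⌋ = 1; p/q = (1·6 + 1)/(1·1 + 0) = 7/1; p² − 48·q² = 49 − 48 = 1.
  The first convergent with p² − 48·q² = 1 gives the fundamental solution (x₁, y₁) = (7, 1).
Step 2: Apply the recurrence (x_{n+1}, y_{n+1}) = (x₁x_n + 48y₁y_n, x₁y_n + y₁x_n) repeatedly.
  From (x_1, y_1) = (7, 1): x_2 = 7·7 + 48·1·1 = 97; y_2 = 7·1 + 1·7 = 14.
  From (x_2, y_2) = (97, 14): x_3 = 7·97 + 48·1·14 = 1351; y_3 = 7·14 + 1·97 = 195.
  From (x_3, y_3) = (1351, 195): x_4 = 7·1351 + 48·1·195 = 18817; y_4 = 7·195 + 1·1351 = 2716.
  From (x_4, y_4) = (18817, 2716): x_5 = 7·18817 + 48·1·2716 = 262087; y_5 = 7·2716 + 1·18817 = 37829.
  From (x_5, y_5) = (262087, 37829): x_6 = 7·262087 + 48·1·37829 = 3650401; y_6 = 7·37829 + 1·262087 = 526890.
  From (x_6, y_6) = (3650401, 526890): x_7 = 7·3650401 + 48·1·526890 = 50843527; y_7 = 7·526890 + 1·3650401 = 7338631.
Step 3: Verify x_7² - 48·y_7² = 2585064237799729 - 2585064237799728 = 1 (should be 1). ✓

(x_1, y_1) = (7, 1); (x_7, y_7) = (50843527, 7338631).


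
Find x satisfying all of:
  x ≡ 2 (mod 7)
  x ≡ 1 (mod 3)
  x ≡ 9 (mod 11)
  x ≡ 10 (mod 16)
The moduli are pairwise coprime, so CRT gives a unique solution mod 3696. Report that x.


Product of moduli M = 7 · 3 · 11 · 16 = 3696.
Merge one congruence at a time:
  Start: x ≡ 2 (mod 7).
  Combine with x ≡ 1 (mod 3); new modulus lcm = 21.
    Write x = 2 + 7·t and substitute into x ≡ 1 (mod 3): 7·t ≡ 1 − 2 = -1 (mod 3).
    Reduce coefficients mod 3: 1·t ≡ 2 (mod 3).
    So t ≡ 2 (mod 3).
    Then x = 2 + 7·2 = 16, valid modulo lcm(7, 3) = 21: x ≡ 16 (mod 21).
  Combine with x ≡ 9 (mod 11); new modulus lcm = 231.
    Write x = 16 + 21·t and substitute into x ≡ 9 (mod 11): 21·t ≡ 9 − 16 = -7 (mod 11).
    Reduce coefficients mod 11: 10·t ≡ 4 (mod 11).
    The inverse of 10 mod 11 is 10 (since 10·10 = 100 = 9·11 + 1), so t ≡ 10·4 = 40 ≡ 7 (mod 11).
    Then x = 16 + 21·7 = 163, valid modulo lcm(21, 11) = 231: x ≡ 163 (mod 231).
  Combine with x ≡ 10 (mod 16); new modulus lcm = 3696.
    Write x = 163 + 231·t and substitute into x ≡ 10 (mod 16): 231·t ≡ 10 − 163 = -153 (mod 16).
    Reduce coefficients mod 16: 7·t ≡ 7 (mod 16).
    The inverse of 7 mod 16 is 7 (since 7·7 = 49 = 3·16 + 1), so t ≡ 7·7 = 49 ≡ 1 (mod 16).
    Then x = 163 + 231·1 = 394, valid modulo lcm(231, 16) = 3696: x ≡ 394 (mod 3696).
Verify against each original: 394 mod 7 = 2, 394 mod 3 = 1, 394 mod 11 = 9, 394 mod 16 = 10.

x ≡ 394 (mod 3696).


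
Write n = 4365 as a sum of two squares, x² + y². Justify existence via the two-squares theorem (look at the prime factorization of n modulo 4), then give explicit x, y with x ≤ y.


Step 1: Factor n = 4365 = 3^2 · 5 · 97.
Step 2: Check the mod-4 condition on each prime factor: 3 ≡ 3 (mod 4), exponent 2 (must be even); 5 ≡ 1 (mod 4), exponent 1; 97 ≡ 1 (mod 4), exponent 1.
All primes ≡ 3 (mod 4) appear to even exponent (or don't appear), so by the two-squares theorem n IS expressible as a sum of two squares.
Step 3: Build a representation. Group n = k² · m with k = 3 and m = 5 · 97 = 485 (a product of primes ≡ 1 (mod 4)); a representation of m scales to one of n via (k·x)² + (k·y)² = k²(x² + y²). Each prime p ≡ 1 (mod 4) is itself a sum of two squares; find a² by testing p − a² for a perfect square:
  5: 5 − 1² = 4 = 2² ⇒ 5 = 1² + 2².
  97: 97 − 1² = 96, 97 − 2² = 93, 97 − 3² = 88, 97 − 4² = 81 = 9² ⇒ 97 = 4² + 9².
  Combine using the Brahmagupta–Fibonacci identity (a² + b²)(c² + d²) = (ac − bd)² + (ad + bc)² = (ac + bd)² + (ad − bc)²:
  5 · 97 = 485: from (1² + 2²)(4² + 9²), take (1·4 − 2·9, 1·9 + 2·4) = (4 − 18, 9 + 8) = (-14, 17); dropping signs (only squares matter) gives (14, 17); check 14² + 17² = 196 + 289 = 485 ✓.
  Scale by k = 3: (3·14, 3·17) = (42, 51).
Step 4: Order so x ≤ y and verify: 42² + 51² = 1764 + 2601 = 4365 = n. ✓

n = 4365 = 42² + 51² (one valid representation with x ≤ y).


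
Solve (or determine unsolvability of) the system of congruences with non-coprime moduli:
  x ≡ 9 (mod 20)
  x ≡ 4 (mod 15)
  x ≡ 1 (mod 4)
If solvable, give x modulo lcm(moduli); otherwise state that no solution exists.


Moduli 20, 15, 4 are not pairwise coprime, so CRT works modulo lcm(m_i) when all pairwise compatibility conditions hold.
Pairwise compatibility: gcd(m_i, m_j) must divide a_i - a_j for every pair.
Merge one congruence at a time:
  Start: x ≡ 9 (mod 20).
  Combine with x ≡ 4 (mod 15): gcd(20, 15) = 5; 4 - 9 = -5, which IS divisible by 5, so compatible.
    Write x = 9 + 20·t and substitute into x ≡ 4 (mod 15): 20·t ≡ 4 − 9 = -5 (mod 15).
    Divide the congruence (and modulus) by g = 5: 4·t ≡ -1 (mod 3).
    Reduce coefficients mod 3: 1·t ≡ 2 (mod 3).
    So t ≡ 2 (mod 3).
    Then x = 9 + 20·2 = 49, valid modulo lcm(20, 15) = 60: x ≡ 49 (mod 60).
  Combine with x ≡ 1 (mod 4): gcd(60, 4) = 4; 1 - 49 = -48, which IS divisible by 4, so compatible.
    Write x = 49 + 60·t and substitute into x ≡ 1 (mod 4): 60·t ≡ 1 − 49 = -48 (mod 4).
    Divide the congruence (and modulus) by g = 4: 15·t ≡ -12 (mod 1).
    Modulo 1 every t works; take t = 0.
    Then x = 49 + 60·0 = 49, valid modulo lcm(60, 4) = 60: x ≡ 49 (mod 60).
Verify: 49 mod 20 = 9, 49 mod 15 = 4, 49 mod 4 = 1.

x ≡ 49 (mod 60).


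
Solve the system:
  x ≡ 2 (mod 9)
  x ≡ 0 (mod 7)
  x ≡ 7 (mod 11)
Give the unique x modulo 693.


Moduli 9, 7, 11 are pairwise coprime; by CRT there is a unique solution modulo M = 9 · 7 · 11 = 693.
Solve pairwise, accumulating the modulus:
  Start with x ≡ 2 (mod 9).
  Combine with x ≡ 0 (mod 7): since gcd(9, 7) = 1, we get a unique residue mod 63.
    Write x = 2 + 9·t and substitute into x ≡ 0 (mod 7): 9·t ≡ 0 − 2 = -2 (mod 7).
    Reduce coefficients mod 7: 2·t ≡ 5 (mod 7).
    The inverse of 2 mod 7 is 4 (since 2·4 = 8 = 1·7 + 1), so t ≡ 4·5 = 20 ≡ 6 (mod 7).
    Then x = 2 + 9·6 = 56, valid modulo lcm(9, 7) = 63: x ≡ 56 (mod 63).
  Combine with x ≡ 7 (mod 11): since gcd(63, 11) = 1, we get a unique residue mod 693.
    Write x = 56 + 63·t and substitute into x ≡ 7 (mod 11): 63·t ≡ 7 − 56 = -49 (mod 11).
    Reduce coefficients mod 11: 8·t ≡ 6 (mod 11).
    The inverse of 8 mod 11 is 7 (since 8·7 = 56 = 5·11 + 1), so t ≡ 7·6 = 42 ≡ 9 (mod 11).
    Then x = 56 + 63·9 = 623, valid modulo lcm(63, 11) = 693: x ≡ 623 (mod 693).
Verify: 623 mod 9 = 2 ✓, 623 mod 7 = 0 ✓, 623 mod 11 = 7 ✓.

x ≡ 623 (mod 693).


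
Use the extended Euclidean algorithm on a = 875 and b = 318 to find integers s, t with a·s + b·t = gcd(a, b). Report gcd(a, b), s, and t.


Euclidean algorithm on (875, 318) — divide until remainder is 0:
  875 = 2 · 318 + 239
  318 = 1 · 239 + 79
  239 = 3 · 79 + 2
  79 = 39 · 2 + 1
  2 = 2 · 1 + 0
gcd(875, 318) = 1.
Track Bezout coefficients alongside the remainders: start with r₀ = 875 = a·1 + b·0 (s = 1, t = 0) and r₁ = 318 = a·0 + b·1 (s = 0, t = 1); each new remainder r_{k+1} = r_{k-1} − q_k·r_k inherits s_{k+1} = s_{k-1} − q_k·s_k, t_{k+1} = t_{k-1} − q_k·t_k, so r_k = a·s_k + b·t_k at every step:
  q = 2: r = 239, s = 1 − 2·0 = 1, t = 0 − 2·1 = -2  (check: 875·1 + 318·(-2) = 239)
  q = 1: r = 79, s = 0 − 1·1 = -1, t = 1 − 1·(-2) = 3  (check: 875·(-1) + 318·3 = 79)
  q = 3: r = 2, s = 1 − 3·(-1) = 4, t = -2 − 3·3 = -11  (check: 875·4 + 318·(-11) = 2)
  q = 39: r = 1, s = -1 − 39·4 = -157, t = 3 − 39·(-11) = 432  (check: 875·(-157) + 318·432 = 1)
The row with r = 1 (the gcd) gives the Bezout coefficients s = -157, t = 432.
Result: 875 · (-157) + 318 · (432) = 1.

gcd(875, 318) = 1; s = -157, t = 432 (check: 875·(-157) + 318·432 = 1).


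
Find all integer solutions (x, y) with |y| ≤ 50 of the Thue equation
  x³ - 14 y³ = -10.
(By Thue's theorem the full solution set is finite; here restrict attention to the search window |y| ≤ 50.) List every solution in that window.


The equation is x³ - 14y³ = -10. For fixed y, x³ = 14·y³ − 10, so a solution requires the RHS to be a perfect cube.
Strategy: iterate y from -50 to 50, compute RHS = 14·y³ − 10, and check whether it is a (positive or negative) perfect cube.
Check small values of y:
  y = 0: RHS = -10 is not a perfect cube.
  y = 1: RHS = 4 is not a perfect cube.
  y = -1: RHS = -24 is not a perfect cube.
  y = 2: RHS = 102 is not a perfect cube.
  y = -2: RHS = -122 is not a perfect cube.
  y = 3: RHS = 368 is not a perfect cube.
  y = -3: RHS = -388 is not a perfect cube.
Continuing the search up to |y| = 50 finds no solutions either.
No (x, y) in the scanned range satisfies the equation.

No integer solutions with |y| ≤ 50.


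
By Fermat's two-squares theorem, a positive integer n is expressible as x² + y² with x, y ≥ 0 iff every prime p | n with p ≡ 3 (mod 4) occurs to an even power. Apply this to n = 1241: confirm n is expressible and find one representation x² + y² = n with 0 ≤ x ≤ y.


Step 1: Factor n = 1241 = 17 · 73.
Step 2: Check the mod-4 condition on each prime factor: 17 ≡ 1 (mod 4), exponent 1; 73 ≡ 1 (mod 4), exponent 1.
All primes ≡ 3 (mod 4) appear to even exponent (or don't appear), so by the two-squares theorem n IS expressible as a sum of two squares.
Step 3: Build a representation. Here n = 17 · 73 is a product of primes ≡ 1 (mod 4). Each prime p ≡ 1 (mod 4) is itself a sum of two squares; find a² by testing p − a² for a perfect square:
  17: 17 − 1² = 16 = 4² ⇒ 17 = 1² + 4².
  73: 73 − 1² = 72, 73 − 2² = 69, 73 − 3² = 64 = 8² ⇒ 73 = 3² + 8².
  Combine using the Brahmagupta–Fibonacci identity (a² + b²)(c² + d²) = (ac − bd)² + (ad + bc)² = (ac + bd)² + (ad − bc)²:
  17 · 73 = 1241: from (1² + 4²)(3² + 8²), take (1·3 − 4·8, 1·8 + 4·3) = (3 − 32, 8 + 12) = (-29, 20); dropping signs (only squares matter) gives (29, 20); check 29² + 20² = 841 + 400 = 1241 ✓.
Step 4: Order so x ≤ y and verify: 20² + 29² = 400 + 841 = 1241 = n. ✓

n = 1241 = 20² + 29² (one valid representation with x ≤ y).


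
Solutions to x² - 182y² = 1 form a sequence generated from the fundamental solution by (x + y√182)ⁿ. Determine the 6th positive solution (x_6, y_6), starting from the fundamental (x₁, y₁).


Step 1: Find the fundamental solution (x₁, y₁) of x² - 182y² = 1.
  Expand √182 as a continued fraction. a₀ = ⌊√182⌋ = 13; iterate m_{k+1} = d_k·a_k − m_k, d_{k+1} = (182 − m_{k+1}²)/d_k, a_{k+1} = ⌊(a₀ + m_{k+1})/d_{k+1}⌋ (starting m₀ = 0, d₀ = 1), with convergents p_k = a_k·p_{k-1} + p_{k-2}, q_k = a_k·q_{k-1} + q_{k-2} (p₋₁ = 1, q₋₁ = 0):
  k = 0: a₀ = 13; p₀/q₀ = 13/1; p₀² − 182·q₀² = 169 − 182 = -13.
  k = 1: m = 13, d = 13, a = ⌊(13 + 13)/13⌋ = 2; p/q = (2·13 + 1)/(2·1 + 0) = 27/2; p² − 182·q² = 729 − 728 = 1.
  The first convergent with p² − 182·q² = 1 gives the fundamental solution (x₁, y₁) = (27, 2).
Step 2: Apply the recurrence (x_{n+1}, y_{n+1}) = (x₁x_n + 182y₁y_n, x₁y_n + y₁x_n) repeatedly.
  From (x_1, y_1) = (27, 2): x_2 = 27·27 + 182·2·2 = 1457; y_2 = 27·2 + 2·27 = 108.
  From (x_2, y_2) = (1457, 108): x_3 = 27·1457 + 182·2·108 = 78651; y_3 = 27·108 + 2·1457 = 5830.
  From (x_3, y_3) = (78651, 5830): x_4 = 27·78651 + 182·2·5830 = 4245697; y_4 = 27·5830 + 2·78651 = 314712.
  From (x_4, y_4) = (4245697, 314712): x_5 = 27·4245697 + 182·2·314712 = 229188987; y_5 = 27·314712 + 2·4245697 = 16988618.
  From (x_5, y_5) = (229188987, 16988618): x_6 = 27·229188987 + 182·2·16988618 = 12371959601; y_6 = 27·16988618 + 2·229188987 = 917070660.
Step 3: Verify x_6² - 182·y_6² = 153065384368776079201 - 153065384368776079200 = 1 (should be 1). ✓

(x_1, y_1) = (27, 2); (x_6, y_6) = (12371959601, 917070660).


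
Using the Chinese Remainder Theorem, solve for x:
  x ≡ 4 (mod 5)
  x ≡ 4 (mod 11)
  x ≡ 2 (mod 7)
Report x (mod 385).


Moduli 5, 11, 7 are pairwise coprime; by CRT there is a unique solution modulo M = 5 · 11 · 7 = 385.
Solve pairwise, accumulating the modulus:
  Start with x ≡ 4 (mod 5).
  Combine with x ≡ 4 (mod 11): since gcd(5, 11) = 1, we get a unique residue mod 55.
    Write x = 4 + 5·t and substitute into x ≡ 4 (mod 11): 5·t ≡ 4 − 4 = 0 (mod 11).
    The inverse of 5 mod 11 is 9 (since 5·9 = 45 = 4·11 + 1), so t ≡ 9·0 = 0 ≡ 0 (mod 11).
    Then x = 4 + 5·0 = 4, valid modulo lcm(5, 11) = 55: x ≡ 4 (mod 55).
  Combine with x ≡ 2 (mod 7): since gcd(55, 7) = 1, we get a unique residue mod 385.
    Write x = 4 + 55·t and substitute into x ≡ 2 (mod 7): 55·t ≡ 2 − 4 = -2 (mod 7).
    Reduce coefficients mod 7: 6·t ≡ 5 (mod 7).
    The inverse of 6 mod 7 is 6 (since 6·6 = 36 = 5·7 + 1), so t ≡ 6·5 = 30 ≡ 2 (mod 7).
    Then x = 4 + 55·2 = 114, valid modulo lcm(55, 7) = 385: x ≡ 114 (mod 385).
Verify: 114 mod 5 = 4 ✓, 114 mod 11 = 4 ✓, 114 mod 7 = 2 ✓.

x ≡ 114 (mod 385).


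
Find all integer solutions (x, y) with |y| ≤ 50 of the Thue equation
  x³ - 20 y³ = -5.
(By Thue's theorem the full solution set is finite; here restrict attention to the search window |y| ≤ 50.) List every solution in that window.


The equation is x³ - 20y³ = -5. For fixed y, x³ = 20·y³ − 5, so a solution requires the RHS to be a perfect cube.
Strategy: iterate y from -50 to 50, compute RHS = 20·y³ − 5, and check whether it is a (positive or negative) perfect cube.
Check small values of y:
  y = 0: RHS = -5 is not a perfect cube.
  y = 1: RHS = 15 is not a perfect cube.
  y = -1: RHS = -25 is not a perfect cube.
  y = 2: RHS = 155 is not a perfect cube.
  y = -2: RHS = -165 is not a perfect cube.
  y = 3: RHS = 535 is not a perfect cube.
  y = -3: RHS = -545 is not a perfect cube.
Continuing the search up to |y| = 50 finds no solutions either.
No (x, y) in the scanned range satisfies the equation.

No integer solutions with |y| ≤ 50.
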